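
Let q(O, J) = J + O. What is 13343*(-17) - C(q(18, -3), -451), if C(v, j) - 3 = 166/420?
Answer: -47635223/210 ≈ -2.2683e+5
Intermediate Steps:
C(v, j) = 713/210 (C(v, j) = 3 + 166/420 = 3 + 166*(1/420) = 3 + 83/210 = 713/210)
13343*(-17) - C(q(18, -3), -451) = 13343*(-17) - 1*713/210 = -226831 - 713/210 = -47635223/210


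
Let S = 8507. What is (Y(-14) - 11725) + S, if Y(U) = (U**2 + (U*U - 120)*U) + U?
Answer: -4100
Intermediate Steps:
Y(U) = U + U**2 + U*(-120 + U**2) (Y(U) = (U**2 + (U**2 - 120)*U) + U = (U**2 + (-120 + U**2)*U) + U = (U**2 + U*(-120 + U**2)) + U = U + U**2 + U*(-120 + U**2))
(Y(-14) - 11725) + S = (-14*(-119 - 14 + (-14)**2) - 11725) + 8507 = (-14*(-119 - 14 + 196) - 11725) + 8507 = (-14*63 - 11725) + 8507 = (-882 - 11725) + 8507 = -12607 + 8507 = -4100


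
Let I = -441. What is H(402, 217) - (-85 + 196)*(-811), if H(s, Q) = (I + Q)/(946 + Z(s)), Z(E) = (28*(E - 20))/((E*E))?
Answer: 860193853149/9555505 ≈ 90021.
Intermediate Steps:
Z(E) = (-560 + 28*E)/E**2 (Z(E) = (28*(-20 + E))/(E**2) = (-560 + 28*E)/E**2)
H(s, Q) = (-441 + Q)/(946 + 28*(-20 + s)/s**2)
H(402, 217) - (-85 + 196)*(-811) = (1/2)*402**2*(-441 + 217)/(-280 + 14*402 + 473*402**2) - (-85 + 196)*(-811) = (1/2)*161604*(-224)/(-280 + 5628 + 473*161604) - 111*(-811) = (1/2)*161604*(-224)/(-280 + 5628 + 76438692) - 1*(-90021) = (1/2)*161604*(-224)/76444040 + 90021 = (1/2)*161604*(1/76444040)*(-224) + 90021 = -2262456/9555505 + 90021 = 860193853149/9555505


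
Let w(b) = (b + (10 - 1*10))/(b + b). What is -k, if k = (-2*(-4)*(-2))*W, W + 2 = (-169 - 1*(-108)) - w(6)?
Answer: -1016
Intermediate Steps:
w(b) = 1/2 (w(b) = (b + (10 - 10))/((2*b)) = (b + 0)*(1/(2*b)) = b*(1/(2*b)) = 1/2)
W = -127/2 (W = -2 + ((-169 - 1*(-108)) - 1*1/2) = -2 + ((-169 + 108) - 1/2) = -2 + (-61 - 1/2) = -2 - 123/2 = -127/2 ≈ -63.500)
k = 1016 (k = (-2*(-4)*(-2))*(-127/2) = (8*(-2))*(-127/2) = -16*(-127/2) = 1016)
-k = -1*1016 = -1016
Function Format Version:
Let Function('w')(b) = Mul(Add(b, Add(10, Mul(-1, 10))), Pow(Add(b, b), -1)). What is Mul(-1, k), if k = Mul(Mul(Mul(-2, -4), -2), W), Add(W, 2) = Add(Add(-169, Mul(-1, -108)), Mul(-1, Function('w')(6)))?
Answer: -1016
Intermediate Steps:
Function('w')(b) = Rational(1, 2) (Function('w')(b) = Mul(Add(b, Add(10, -10)), Pow(Mul(2, b), -1)) = Mul(Add(b, 0), Mul(Rational(1, 2), Pow(b, -1))) = Mul(b, Mul(Rational(1, 2), Pow(b, -1))) = Rational(1, 2))
W = Rational(-127, 2) (W = Add(-2, Add(Add(-169, Mul(-1, -108)), Mul(-1, Rational(1, 2)))) = Add(-2, Add(Add(-169, 108), Rational(-1, 2))) = Add(-2, Add(-61, Rational(-1, 2))) = Add(-2, Rational(-123, 2)) = Rational(-127, 2) ≈ -63.500)
k = 1016 (k = Mul(Mul(Mul(-2, -4), -2), Rational(-127, 2)) = Mul(Mul(8, -2), Rational(-127, 2)) = Mul(-16, Rational(-127, 2)) = 1016)
Mul(-1, k) = Mul(-1, 1016) = -1016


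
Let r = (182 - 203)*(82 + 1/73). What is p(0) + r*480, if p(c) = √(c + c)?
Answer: -60348960/73 ≈ -8.2670e+5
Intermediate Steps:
r = -125727/73 (r = -21*(82 + 1/73) = -21*5987/73 = -125727/73 ≈ -1722.3)
p(c) = √2*√c (p(c) = √(2*c) = √2*√c)
p(0) + r*480 = √2*√0 - 125727/73*480 = √2*0 - 60348960/73 = 0 - 60348960/73 = -60348960/73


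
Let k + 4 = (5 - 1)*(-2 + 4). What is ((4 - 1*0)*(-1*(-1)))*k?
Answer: 16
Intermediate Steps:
k = 4 (k = -4 + (5 - 1)*(-2 + 4) = -4 + 4*2 = -4 + 8 = 4)
((4 - 1*0)*(-1*(-1)))*k = ((4 - 1*0)*(-1*(-1)))*4 = ((4 + 0)*1)*4 = (4*1)*4 = 4*4 = 16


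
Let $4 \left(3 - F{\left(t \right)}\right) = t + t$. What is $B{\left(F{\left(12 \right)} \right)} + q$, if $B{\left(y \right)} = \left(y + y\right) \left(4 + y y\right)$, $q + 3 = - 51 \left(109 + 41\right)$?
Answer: $-7731$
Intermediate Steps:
$F{\left(t \right)} = 3 - \frac{t}{2}$ ($F{\left(t \right)} = 3 - \frac{t + t}{4} = 3 - \frac{2 t}{4} = 3 - \frac{t}{2}$)
$q = -7653$ ($q = -3 - 51 \left(109 + 41\right) = -3 - 7650 = -7653$)
$B{\left(y \right)} = 2 y \left(4 + y^{2}\right)$
$B{\left(F{\left(12 \right)} \right)} + q = 2 \left(3 - 6\right) \left(4 + \left(3 - 6\right)^{2}\right) - 7653 = 2 \left(-3\right) \left(4 + \left(-3\right)^{2}\right) - 7653 = 2 \left(-3\right) \left(4 + 9\right) - 7653 = 2 \left(-3\right) 13 - 7653 = -78 - 7653 = -7731$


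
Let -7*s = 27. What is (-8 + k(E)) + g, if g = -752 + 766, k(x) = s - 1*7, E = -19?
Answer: -34/7 ≈ -4.8571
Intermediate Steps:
s = -27/7 (s = -⅐*27 = -27/7 ≈ -3.8571)
k(x) = -76/7 (k(x) = -27/7 - 1*7 = -27/7 - 7 = -76/7)
g = 14
(-8 + k(E)) + g = (-8 - 76/7) + 14 = -132/7 + 14 = -34/7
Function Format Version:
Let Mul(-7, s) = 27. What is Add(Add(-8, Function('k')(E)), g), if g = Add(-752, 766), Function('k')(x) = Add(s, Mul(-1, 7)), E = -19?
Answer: Rational(-34, 7) ≈ -4.8571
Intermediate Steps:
s = Rational(-27, 7) (s = Mul(Rational(-1, 7), 27) = Rational(-27, 7) ≈ -3.8571)
Function('k')(x) = Rational(-76, 7) (Function('k')(x) = Add(Rational(-27, 7), Mul(-1, 7)) = Add(Rational(-27, 7), -7) = Rational(-76, 7))
g = 14
Add(Add(-8, Function('k')(E)), g) = Add(Add(-8, Rational(-76, 7)), 14) = Add(Rational(-132, 7), 14) = Rational(-34, 7)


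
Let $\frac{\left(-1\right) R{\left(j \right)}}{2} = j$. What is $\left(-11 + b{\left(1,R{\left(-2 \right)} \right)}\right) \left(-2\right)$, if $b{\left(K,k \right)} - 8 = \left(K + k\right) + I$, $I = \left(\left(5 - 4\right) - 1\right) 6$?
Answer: $-4$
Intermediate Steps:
$R{\left(j \right)} = - 2 j$
$I = 0$ ($I = \left(\left(5 - 4\right) - 1\right) 6 = \left(1 - 1\right) 6 = 0 \cdot 6 = 0$)
$b{\left(K,k \right)} = 8 + K + k$ ($b{\left(K,k \right)} = 8 + \left(\left(K + k\right) + 0\right) = 8 + \left(K + k\right) = 8 + K + k$)
$\left(-11 + b{\left(1,R{\left(-2 \right)} \right)}\right) \left(-2\right) = \left(-11 + \left(8 + 1 - -4\right)\right) \left(-2\right) = \left(-11 + \left(8 + 1 + 4\right)\right) \left(-2\right) = \left(-11 + 13\right) \left(-2\right) = 2 \left(-2\right) = -4$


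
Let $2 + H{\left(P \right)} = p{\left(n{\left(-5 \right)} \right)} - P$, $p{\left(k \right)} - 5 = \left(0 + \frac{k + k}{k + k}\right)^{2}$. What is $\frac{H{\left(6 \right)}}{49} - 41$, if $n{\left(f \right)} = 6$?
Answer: $- \frac{2011}{49} \approx -41.041$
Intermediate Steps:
$p{\left(k \right)} = 6$ ($p{\left(k \right)} = 5 + \left(0 + \frac{k + k}{k + k}\right)^{2} = 5 + \left(0 + \frac{2 k}{2 k}\right)^{2} = 5 + \left(0 + 2 k \frac{1}{2 k}\right)^{2} = 5 + \left(0 + 1\right)^{2} = 5 + 1^{2} = 5 + 1 = 6$)
$H{\left(P \right)} = 4 - P$ ($H{\left(P \right)} = -2 - \left(-6 + P\right) = 4 - P$)
$\frac{H{\left(6 \right)}}{49} - 41 = \frac{4 - 6}{49} - 41 = \left(4 - 6\right) \frac{1}{49} - 41 = \left(-2\right) \frac{1}{49} - 41 = - \frac{2}{49} - 41 = - \frac{2011}{49}$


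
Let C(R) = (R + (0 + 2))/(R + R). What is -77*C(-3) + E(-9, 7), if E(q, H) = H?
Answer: -35/6 ≈ -5.8333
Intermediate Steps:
C(R) = (2 + R)/(2*R) (C(R) = (R + 2)/((2*R)) = (2 + R)*(1/(2*R)) = (2 + R)/(2*R))
-77*C(-3) + E(-9, 7) = -77*(2 - 3)/(2*(-3)) + 7 = -77*(-1)*(-1)/(2*3) + 7 = -77*1/6 + 7 = -77/6 + 7 = -35/6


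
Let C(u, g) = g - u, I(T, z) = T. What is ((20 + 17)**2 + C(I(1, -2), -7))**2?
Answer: 1852321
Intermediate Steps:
((20 + 17)**2 + C(I(1, -2), -7))**2 = ((20 + 17)**2 + (-7 - 1*1))**2 = (37**2 + (-7 - 1))**2 = (1369 - 8)**2 = 1361**2 = 1852321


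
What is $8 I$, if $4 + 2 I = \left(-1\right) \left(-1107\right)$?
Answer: $4412$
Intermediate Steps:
$I = \frac{1103}{2}$ ($I = -2 + \frac{\left(-1\right) \left(-1107\right)}{2} = -2 + \frac{1}{2} \cdot 1107 = -2 + \frac{1107}{2} = \frac{1103}{2} \approx 551.5$)
$8 I = 8 \cdot \frac{1103}{2} = 4412$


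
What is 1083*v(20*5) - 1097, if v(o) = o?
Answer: 107203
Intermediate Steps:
1083*v(20*5) - 1097 = 1083*(20*5) - 1097 = 1083*100 - 1097 = 108300 - 1097 = 107203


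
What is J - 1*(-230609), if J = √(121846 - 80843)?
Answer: 230609 + √41003 ≈ 2.3081e+5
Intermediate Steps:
J = √41003 ≈ 202.49
J - 1*(-230609) = √41003 - 1*(-230609) = √41003 + 230609 = 230609 + √41003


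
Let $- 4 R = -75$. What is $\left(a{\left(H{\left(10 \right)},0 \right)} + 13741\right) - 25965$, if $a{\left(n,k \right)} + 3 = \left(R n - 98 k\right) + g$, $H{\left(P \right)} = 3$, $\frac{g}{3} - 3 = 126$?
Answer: $- \frac{47135}{4} \approx -11784.0$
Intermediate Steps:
$R = \frac{75}{4}$ ($R = \left(- \frac{1}{4}\right) \left(-75\right) = \frac{75}{4} \approx 18.75$)
$g = 387$ ($g = 9 + 3 \cdot 126 = 9 + 378 = 387$)
$a{\left(n,k \right)} = 384 - 98 k + \frac{75 n}{4}$ ($a{\left(n,k \right)} = -3 - \left(-387 + 98 k - \frac{75 n}{4}\right) = -3 + \left(387 - 98 k + \frac{75 n}{4}\right) = 384 - 98 k + \frac{75 n}{4}$)
$\left(a{\left(H{\left(10 \right)},0 \right)} + 13741\right) - 25965 = \left(\left(384 - 0 + \frac{75}{4} \cdot 3\right) + 13741\right) - 25965 = \left(\left(384 + 0 + \frac{225}{4}\right) + 13741\right) - 25965 = \left(\frac{1761}{4} + 13741\right) - 25965 = \frac{56725}{4} - 25965 = - \frac{47135}{4}$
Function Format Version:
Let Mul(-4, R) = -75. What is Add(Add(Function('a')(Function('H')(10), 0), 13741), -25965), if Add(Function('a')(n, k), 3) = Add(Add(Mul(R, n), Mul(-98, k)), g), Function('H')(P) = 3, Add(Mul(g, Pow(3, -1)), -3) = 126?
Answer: Rational(-47135, 4) ≈ -11784.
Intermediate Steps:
R = Rational(75, 4) (R = Mul(Rational(-1, 4), -75) = Rational(75, 4) ≈ 18.750)
g = 387 (g = Add(9, Mul(3, 126)) = Add(9, 378) = 387)
Function('a')(n, k) = Add(384, Mul(-98, k), Mul(Rational(75, 4), n)) (Function('a')(n, k) = Add(-3, Add(Add(Mul(Rational(75, 4), n), Mul(-98, k)), 387)) = Add(-3, Add(Add(Mul(-98, k), Mul(Rational(75, 4), n)), 387)) = Add(-3, Add(387, Mul(-98, k), Mul(Rational(75, 4), n))) = Add(384, Mul(-98, k), Mul(Rational(75, 4), n)))
Add(Add(Function('a')(Function('H')(10), 0), 13741), -25965) = Add(Add(Add(384, Mul(-98, 0), Mul(Rational(75, 4), 3)), 13741), -25965) = Add(Add(Add(384, 0, Rational(225, 4)), 13741), -25965) = Add(Add(Rational(1761, 4), 13741), -25965) = Add(Rational(56725, 4), -25965) = Rational(-47135, 4)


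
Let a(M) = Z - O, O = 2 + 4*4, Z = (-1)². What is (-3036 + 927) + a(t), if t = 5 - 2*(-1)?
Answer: -2126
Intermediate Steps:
Z = 1
O = 18 (O = 2 + 16 = 18)
t = 7 (t = 5 + 2 = 7)
a(M) = -17 (a(M) = 1 - 1*18 = 1 - 18 = -17)
(-3036 + 927) + a(t) = (-3036 + 927) - 17 = -2109 - 17 = -2126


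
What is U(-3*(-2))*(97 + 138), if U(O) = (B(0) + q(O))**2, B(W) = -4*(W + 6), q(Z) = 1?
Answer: 124315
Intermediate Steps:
B(W) = -24 - 4*W (B(W) = -4*(6 + W) = -24 - 4*W)
U(O) = 529 (U(O) = ((-24 - 4*0) + 1)**2 = ((-24 + 0) + 1)**2 = (-24 + 1)**2 = (-23)**2 = 529)
U(-3*(-2))*(97 + 138) = 529*(97 + 138) = 529*235 = 124315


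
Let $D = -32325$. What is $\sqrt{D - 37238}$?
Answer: $i \sqrt{69563} \approx 263.75 i$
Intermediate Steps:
$\sqrt{D - 37238} = \sqrt{-32325 - 37238} = \sqrt{-69563} = i \sqrt{69563}$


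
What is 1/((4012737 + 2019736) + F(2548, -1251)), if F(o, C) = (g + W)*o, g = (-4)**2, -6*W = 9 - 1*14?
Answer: 3/18226093 ≈ 1.6460e-7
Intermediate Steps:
W = 5/6 (W = -(9 - 1*14)/6 = -(9 - 14)/6 = -1/6*(-5) = 5/6 ≈ 0.83333)
g = 16
F(o, C) = 101*o/6 (F(o, C) = (16 + 5/6)*o = 101*o/6)
1/((4012737 + 2019736) + F(2548, -1251)) = 1/((4012737 + 2019736) + (101/6)*2548) = 1/(6032473 + 128674/3) = 1/(18226093/3) = 3/18226093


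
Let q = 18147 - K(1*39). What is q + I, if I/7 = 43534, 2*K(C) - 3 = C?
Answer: 322864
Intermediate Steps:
K(C) = 3/2 + C/2
q = 18126 (q = 18147 - (3/2 + (1*39)/2) = 18147 - (3/2 + (½)*39) = 18147 - (3/2 + 39/2) = 18147 - 1*21 = 18147 - 21 = 18126)
I = 304738 (I = 7*43534 = 304738)
q + I = 18126 + 304738 = 322864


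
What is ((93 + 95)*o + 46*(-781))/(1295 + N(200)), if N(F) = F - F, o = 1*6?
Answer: -34798/1295 ≈ -26.871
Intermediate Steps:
o = 6
N(F) = 0
((93 + 95)*o + 46*(-781))/(1295 + N(200)) = ((93 + 95)*6 + 46*(-781))/(1295 + 0) = (188*6 - 35926)/1295 = (1128 - 35926)*(1/1295) = -34798*1/1295 = -34798/1295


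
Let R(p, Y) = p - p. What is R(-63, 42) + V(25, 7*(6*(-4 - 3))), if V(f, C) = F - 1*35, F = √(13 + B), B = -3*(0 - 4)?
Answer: -30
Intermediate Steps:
B = 12 (B = -3*(-4) = 12)
F = 5 (F = √(13 + 12) = √25 = 5)
R(p, Y) = 0
V(f, C) = -30 (V(f, C) = 5 - 1*35 = 5 - 35 = -30)
R(-63, 42) + V(25, 7*(6*(-4 - 3))) = 0 - 30 = -30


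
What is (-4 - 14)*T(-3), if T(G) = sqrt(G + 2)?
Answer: -18*I ≈ -18.0*I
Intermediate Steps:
T(G) = sqrt(2 + G)
(-4 - 14)*T(-3) = (-4 - 14)*sqrt(2 - 3) = -18*I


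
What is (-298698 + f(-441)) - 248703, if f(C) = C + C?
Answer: -548283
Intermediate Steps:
f(C) = 2*C
(-298698 + f(-441)) - 248703 = (-298698 + 2*(-441)) - 248703 = (-298698 - 882) - 248703 = -299580 - 248703 = -548283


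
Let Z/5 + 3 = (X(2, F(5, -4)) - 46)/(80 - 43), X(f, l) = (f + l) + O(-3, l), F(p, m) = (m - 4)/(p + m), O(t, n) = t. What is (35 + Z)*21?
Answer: 9765/37 ≈ 263.92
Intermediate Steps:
F(p, m) = (-4 + m)/(m + p)
X(f, l) = -3 + f + l (X(f, l) = (f + l) - 3 = -3 + f + l)
Z = -830/37 (Z = -15 + 5*(((-3 + 2 + (-4 - 4)/(-4 + 5)) - 46)/(80 - 43)) = -15 + 5*(((-3 + 2 - 8/1) - 46)/37) = -15 + 5*(((-3 + 2 + 1*(-8)) - 46)*(1/37)) = -15 + 5*(((-3 + 2 - 8) - 46)*(1/37)) = -15 + 5*((-9 - 46)*(1/37)) = -15 + 5*(-55*1/37) = -15 + 5*(-55/37) = -15 - 275/37 = -830/37 ≈ -22.432)
(35 + Z)*21 = (35 - 830/37)*21 = (465/37)*21 = 9765/37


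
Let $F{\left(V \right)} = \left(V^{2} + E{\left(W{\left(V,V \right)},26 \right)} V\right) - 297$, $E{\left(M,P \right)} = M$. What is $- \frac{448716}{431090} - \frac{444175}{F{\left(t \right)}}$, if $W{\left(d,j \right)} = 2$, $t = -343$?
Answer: $- \frac{11083150073}{2286070270} \approx -4.8481$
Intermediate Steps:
$F{\left(V \right)} = -297 + V^{2} + 2 V$ ($F{\left(V \right)} = \left(V^{2} + 2 V\right) - 297 = -297 + V^{2} + 2 V$)
$- \frac{448716}{431090} - \frac{444175}{F{\left(t \right)}} = - \frac{448716}{431090} - \frac{444175}{-297 + \left(-343\right)^{2} + 2 \left(-343\right)} = \left(-448716\right) \frac{1}{431090} - \frac{444175}{-297 + 117649 - 686} = - \frac{224358}{215545} - \frac{444175}{116666} = - \frac{11083150073}{2286070270}$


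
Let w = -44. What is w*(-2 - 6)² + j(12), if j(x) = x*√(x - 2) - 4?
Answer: -2820 + 12*√10 ≈ -2782.1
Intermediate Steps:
j(x) = -4 + x*√(-2 + x) (j(x) = x*√(-2 + x) - 4 = -4 + x*√(-2 + x))
w*(-2 - 6)² + j(12) = -44*(-2 - 6)² + (-4 + 12*√(-2 + 12)) = -44*(-8)² + (-4 + 12*√10) = -44*64 + (-4 + 12*√10) = -2816 + (-4 + 12*√10) = -2820 + 12*√10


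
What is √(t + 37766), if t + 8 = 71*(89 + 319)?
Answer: 3*√7414 ≈ 258.31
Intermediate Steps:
t = 28960 (t = -8 + 71*(89 + 319) = -8 + 71*408 = -8 + 28968 = 28960)
√(t + 37766) = √(28960 + 37766) = √66726 = 3*√7414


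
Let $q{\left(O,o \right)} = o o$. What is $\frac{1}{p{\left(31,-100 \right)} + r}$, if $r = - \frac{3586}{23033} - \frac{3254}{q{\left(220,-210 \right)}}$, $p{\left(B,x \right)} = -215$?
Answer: $- \frac{507877650}{109310240741} \approx -0.0046462$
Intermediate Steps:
$q{\left(O,o \right)} = o^{2}$
$r = - \frac{116545991}{507877650}$ ($r = - \frac{3586}{23033} - \frac{3254}{\left(-210\right)^{2}} = \left(-3586\right) \frac{1}{23033} - \frac{3254}{44100} = - \frac{3586}{23033} - \frac{1627}{22050} = - \frac{116545991}{507877650} \approx -0.22948$)
$\frac{1}{p{\left(31,-100 \right)} + r} = \frac{1}{-215 - \frac{116545991}{507877650}} = \frac{1}{- \frac{109310240741}{507877650}} = - \frac{507877650}{109310240741}$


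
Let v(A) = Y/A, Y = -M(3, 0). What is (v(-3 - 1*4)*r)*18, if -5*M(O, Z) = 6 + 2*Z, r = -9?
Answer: 972/35 ≈ 27.771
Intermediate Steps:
M(O, Z) = -6/5 - 2*Z/5 (M(O, Z) = -(6 + 2*Z)/5 = -6/5 - 2*Z/5)
Y = 6/5 (Y = -(-6/5 - 2/5*0) = -(-6/5 + 0) = -1*(-6/5) = 6/5 ≈ 1.2000)
v(A) = 6/(5*A)
(v(-3 - 1*4)*r)*18 = ((6/(5*(-3 - 1*4)))*(-9))*18 = ((6/(5*(-3 - 4)))*(-9))*18 = (((6/5)/(-7))*(-9))*18 = (((6/5)*(-1/7))*(-9))*18 = -6/35*(-9)*18 = (54/35)*18 = 972/35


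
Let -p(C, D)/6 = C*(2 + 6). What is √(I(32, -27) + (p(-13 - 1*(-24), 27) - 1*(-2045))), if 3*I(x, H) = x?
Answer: √13749/3 ≈ 39.085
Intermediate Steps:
I(x, H) = x/3
p(C, D) = -48*C (p(C, D) = -6*C*(2 + 6) = -6*C*8 = -48*C)
√(I(32, -27) + (p(-13 - 1*(-24), 27) - 1*(-2045))) = √((⅓)*32 + (-48*(-13 - 1*(-24)) - 1*(-2045))) = √(32/3 + (-48*(-13 + 24) + 2045)) = √(32/3 + (-48*11 + 2045)) = √(32/3 + (-528 + 2045)) = √(32/3 + 1517) = √(4583/3) = √13749/3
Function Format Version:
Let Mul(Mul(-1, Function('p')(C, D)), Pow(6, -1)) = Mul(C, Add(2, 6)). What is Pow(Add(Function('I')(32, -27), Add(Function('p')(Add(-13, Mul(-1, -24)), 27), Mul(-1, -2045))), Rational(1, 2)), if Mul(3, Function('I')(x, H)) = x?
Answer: Mul(Rational(1, 3), Pow(13749, Rational(1, 2))) ≈ 39.085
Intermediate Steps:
Function('I')(x, H) = Mul(Rational(1, 3), x)
Function('p')(C, D) = Mul(-48, C) (Function('p')(C, D) = Mul(-6, Mul(C, Add(2, 6))) = Mul(-6, Mul(C, 8)) = Mul(-6, Mul(8, C)) = Mul(-48, C))
Pow(Add(Function('I')(32, -27), Add(Function('p')(Add(-13, Mul(-1, -24)), 27), Mul(-1, -2045))), Rational(1, 2)) = Pow(Add(Mul(Rational(1, 3), 32), Add(Mul(-48, Add(-13, Mul(-1, -24))), Mul(-1, -2045))), Rational(1, 2)) = Pow(Add(Rational(32, 3), Add(Mul(-48, Add(-13, 24)), 2045)), Rational(1, 2)) = Pow(Add(Rational(32, 3), Add(Mul(-48, 11), 2045)), Rational(1, 2)) = Pow(Add(Rational(32, 3), Add(-528, 2045)), Rational(1, 2)) = Pow(Add(Rational(32, 3), 1517), Rational(1, 2)) = Pow(Rational(4583, 3), Rational(1, 2)) = Mul(Rational(1, 3), Pow(13749, Rational(1, 2)))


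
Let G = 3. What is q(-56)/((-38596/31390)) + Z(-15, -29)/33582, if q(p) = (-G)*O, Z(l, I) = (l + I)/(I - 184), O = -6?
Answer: -505195893887/34509484467 ≈ -14.639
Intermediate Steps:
Z(l, I) = (I + l)/(-184 + I)
q(p) = 18 (q(p) = -1*3*(-6) = -3*(-6) = 18)
q(-56)/((-38596/31390)) + Z(-15, -29)/33582 = 18/((-38596/31390)) + ((-29 - 15)/(-184 - 29))/33582 = 18/((-38596*1/31390)) + (-44/(-213))*(1/33582) = 18/(-19298/15695) - 1/213*(-44)*(1/33582) = 18*(-15695/19298) + (44/213)*(1/33582) = -141255/9649 + 22/3576483 = -505195893887/34509484467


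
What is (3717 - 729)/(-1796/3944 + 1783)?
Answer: 982056/585863 ≈ 1.6763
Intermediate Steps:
(3717 - 729)/(-1796/3944 + 1783) = 2988/(-1796*1/3944 + 1783) = 2988/(-449/986 + 1783) = 2988/(1757589/986) = 2988*(986/1757589) = 982056/585863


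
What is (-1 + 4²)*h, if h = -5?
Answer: -75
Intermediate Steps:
(-1 + 4²)*h = (-1 + 4²)*(-5) = (-1 + 16)*(-5) = 15*(-5) = -75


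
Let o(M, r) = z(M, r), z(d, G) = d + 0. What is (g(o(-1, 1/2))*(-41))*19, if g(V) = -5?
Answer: 3895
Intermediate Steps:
z(d, G) = d
o(M, r) = M
(g(o(-1, 1/2))*(-41))*19 = -5*(-41)*19 = 205*19 = 3895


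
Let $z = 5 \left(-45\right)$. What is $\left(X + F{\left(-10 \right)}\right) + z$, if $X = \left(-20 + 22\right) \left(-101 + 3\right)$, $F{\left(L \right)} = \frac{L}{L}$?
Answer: $-420$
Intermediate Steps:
$z = -225$
$F{\left(L \right)} = 1$
$X = -196$ ($X = 2 \left(-98\right) = -196$)
$\left(X + F{\left(-10 \right)}\right) + z = \left(-196 + 1\right) - 225 = -195 - 225 = -420$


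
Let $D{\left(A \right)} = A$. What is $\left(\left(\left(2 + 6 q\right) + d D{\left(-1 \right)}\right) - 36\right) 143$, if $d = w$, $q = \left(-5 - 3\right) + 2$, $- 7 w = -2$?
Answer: $- \frac{70356}{7} \approx -10051.0$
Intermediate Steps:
$w = \frac{2}{7}$ ($w = \left(- \frac{1}{7}\right) \left(-2\right) = \frac{2}{7} \approx 0.28571$)
$q = -6$ ($q = -8 + 2 = -6$)
$d = \frac{2}{7} \approx 0.28571$
$\left(\left(\left(2 + 6 q\right) + d D{\left(-1 \right)}\right) - 36\right) 143 = \left(\left(\left(2 + 6 \left(-6\right)\right) + \frac{2}{7} \left(-1\right)\right) - 36\right) 143 = \left(\left(\left(2 - 36\right) - \frac{2}{7}\right) - 36\right) 143 = \left(\left(-34 - \frac{2}{7}\right) - 36\right) 143 = \left(- \frac{240}{7} - 36\right) 143 = \left(- \frac{492}{7}\right) 143 = - \frac{70356}{7}$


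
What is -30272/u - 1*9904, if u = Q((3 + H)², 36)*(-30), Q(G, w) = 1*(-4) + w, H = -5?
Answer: -148087/15 ≈ -9872.5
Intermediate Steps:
Q(G, w) = -4 + w
u = -960 (u = (-4 + 36)*(-30) = 32*(-30) = -960)
-30272/u - 1*9904 = -30272/(-960) - 1*9904 = -30272*(-1/960) - 9904 = 473/15 - 9904 = -148087/15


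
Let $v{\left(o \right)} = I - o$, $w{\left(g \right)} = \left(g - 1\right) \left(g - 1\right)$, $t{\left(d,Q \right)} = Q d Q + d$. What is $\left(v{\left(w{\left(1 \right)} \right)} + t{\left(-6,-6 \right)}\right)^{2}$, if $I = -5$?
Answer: $51529$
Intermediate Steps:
$t{\left(d,Q \right)} = d + d Q^{2}$ ($t{\left(d,Q \right)} = d Q^{2} + d = d + d Q^{2}$)
$w{\left(g \right)} = \left(-1 + g\right)^{2}$ ($w{\left(g \right)} = \left(-1 + g\right) \left(-1 + g\right) = \left(-1 + g\right)^{2}$)
$v{\left(o \right)} = -5 - o$
$\left(v{\left(w{\left(1 \right)} \right)} + t{\left(-6,-6 \right)}\right)^{2} = \left(\left(-5 - \left(-1 + 1\right)^{2}\right) - 6 \left(1 + \left(-6\right)^{2}\right)\right)^{2} = \left(\left(-5 - 0^{2}\right) - 6 \left(1 + 36\right)\right)^{2} = \left(\left(-5 - 0\right) - 222\right)^{2} = \left(\left(-5 + 0\right) - 222\right)^{2} = \left(-5 - 222\right)^{2} = \left(-227\right)^{2} = 51529$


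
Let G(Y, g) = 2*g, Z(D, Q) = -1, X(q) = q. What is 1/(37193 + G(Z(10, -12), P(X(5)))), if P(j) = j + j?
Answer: 1/37213 ≈ 2.6872e-5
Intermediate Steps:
P(j) = 2*j
1/(37193 + G(Z(10, -12), P(X(5)))) = 1/(37193 + 2*(2*5)) = 1/(37193 + 2*10) = 1/(37193 + 20) = 1/37213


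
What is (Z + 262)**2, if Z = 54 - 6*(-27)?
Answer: 228484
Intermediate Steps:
Z = 216 (Z = 54 - 1*(-162) = 54 + 162 = 216)
(Z + 262)**2 = (216 + 262)**2 = 478**2 = 228484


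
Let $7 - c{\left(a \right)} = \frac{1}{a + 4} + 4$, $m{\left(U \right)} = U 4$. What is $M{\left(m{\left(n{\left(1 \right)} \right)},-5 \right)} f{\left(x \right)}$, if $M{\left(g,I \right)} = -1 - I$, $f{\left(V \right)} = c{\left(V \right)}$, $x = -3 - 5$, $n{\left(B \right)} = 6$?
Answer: $13$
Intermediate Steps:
$m{\left(U \right)} = 4 U$
$x = -8$
$c{\left(a \right)} = 3 - \frac{1}{4 + a}$ ($c{\left(a \right)} = 7 - \left(\frac{1}{a + 4} + 4\right) = 7 - \left(\frac{1}{4 + a} + 4\right) = 7 - \left(4 + \frac{1}{4 + a}\right) = 3 - \frac{1}{4 + a}$)
$f{\left(V \right)} = \frac{11 + 3 V}{4 + V}$
$M{\left(m{\left(n{\left(1 \right)} \right)},-5 \right)} f{\left(x \right)} = \left(-1 - -5\right) \frac{11 + 3 \left(-8\right)}{4 - 8} = \left(-1 + 5\right) \frac{11 - 24}{-4} = 4 \left(\left(- \frac{1}{4}\right) \left(-13\right)\right) = 4 \cdot \frac{13}{4} = 13$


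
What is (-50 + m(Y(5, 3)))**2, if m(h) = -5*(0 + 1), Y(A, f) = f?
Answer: 3025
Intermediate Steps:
m(h) = -5 (m(h) = -5*1 = -5)
(-50 + m(Y(5, 3)))**2 = (-50 - 5)**2 = (-55)**2 = 3025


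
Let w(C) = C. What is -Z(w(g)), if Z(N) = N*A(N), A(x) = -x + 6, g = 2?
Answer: -8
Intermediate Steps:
A(x) = 6 - x
Z(N) = N*(6 - N)
-Z(w(g)) = -2*(6 - 1*2) = -2*(6 - 2) = -2*4 = -1*8 = -8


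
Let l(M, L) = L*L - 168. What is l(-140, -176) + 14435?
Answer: 45243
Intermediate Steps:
l(M, L) = -168 + L**2 (l(M, L) = L**2 - 168 = -168 + L**2)
l(-140, -176) + 14435 = (-168 + (-176)**2) + 14435 = (-168 + 30976) + 14435 = 30808 + 14435 = 45243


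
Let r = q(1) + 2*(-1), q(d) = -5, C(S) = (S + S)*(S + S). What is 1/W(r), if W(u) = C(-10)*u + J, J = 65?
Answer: -1/2735 ≈ -0.00036563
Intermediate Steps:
C(S) = 4*S**2 (C(S) = (2*S)*(2*S) = 4*S**2)
r = -7 (r = -5 + 2*(-1) = -5 - 2 = -7)
W(u) = 65 + 400*u (W(u) = (4*(-10)**2)*u + 65 = (4*100)*u + 65 = 400*u + 65 = 65 + 400*u)
1/W(r) = 1/(65 + 400*(-7)) = 1/(65 - 2800) = 1/(-2735) = -1/2735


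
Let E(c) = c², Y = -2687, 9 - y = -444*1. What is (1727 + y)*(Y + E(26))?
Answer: -4383980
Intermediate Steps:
y = 453 (y = 9 - (-444) = 9 - 1*(-444) = 9 + 444 = 453)
(1727 + y)*(Y + E(26)) = (1727 + 453)*(-2687 + 26²) = 2180*(-2687 + 676) = 2180*(-2011) = -4383980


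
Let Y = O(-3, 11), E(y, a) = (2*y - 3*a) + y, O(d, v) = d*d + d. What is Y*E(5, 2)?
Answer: 54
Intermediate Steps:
O(d, v) = d + d² (O(d, v) = d² + d = d + d²)
E(y, a) = -3*a + 3*y (E(y, a) = (-3*a + 2*y) + y = -3*a + 3*y)
Y = 6 (Y = -3*(1 - 3) = -3*(-2) = 6)
Y*E(5, 2) = 6*(-3*2 + 3*5) = 6*(-6 + 15) = 6*9 = 54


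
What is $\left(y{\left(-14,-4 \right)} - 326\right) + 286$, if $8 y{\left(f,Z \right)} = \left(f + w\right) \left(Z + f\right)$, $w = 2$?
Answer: $-13$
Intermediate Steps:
$y{\left(f,Z \right)} = \frac{\left(2 + f\right) \left(Z + f\right)}{8}$ ($y{\left(f,Z \right)} = \frac{\left(f + 2\right) \left(Z + f\right)}{8} = \frac{\left(2 + f\right) \left(Z + f\right)}{8}$)
$\left(y{\left(-14,-4 \right)} - 326\right) + 286 = \left(\left(\frac{1}{4} \left(-4\right) + \frac{1}{4} \left(-14\right) + \frac{\left(-14\right)^{2}}{8} + \frac{1}{8} \left(-4\right) \left(-14\right)\right) - 326\right) + 286 = \left(\left(-1 - \frac{7}{2} + \frac{1}{8} \cdot 196 + 7\right) - 326\right) + 286 = \left(\left(-1 - \frac{7}{2} + \frac{49}{2} + 7\right) - 326\right) + 286 = \left(27 - 326\right) + 286 = -299 + 286 = -13$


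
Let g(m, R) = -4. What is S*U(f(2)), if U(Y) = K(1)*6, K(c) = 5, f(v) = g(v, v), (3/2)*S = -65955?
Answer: -1319100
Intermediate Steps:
S = -43970 (S = (⅔)*(-65955) = -43970)
f(v) = -4
U(Y) = 30 (U(Y) = 5*6 = 30)
S*U(f(2)) = -43970*30 = -1319100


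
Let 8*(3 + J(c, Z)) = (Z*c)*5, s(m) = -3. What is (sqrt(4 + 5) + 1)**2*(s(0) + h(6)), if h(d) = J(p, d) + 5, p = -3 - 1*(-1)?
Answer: -136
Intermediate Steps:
p = -2 (p = -3 + 1 = -2)
J(c, Z) = -3 + 5*Z*c/8 (J(c, Z) = -3 + ((Z*c)*5)/8 = -3 + (5*Z*c)/8 = -3 + 5*Z*c/8)
h(d) = 2 - 5*d/4 (h(d) = (-3 + (5/8)*d*(-2)) + 5 = (-3 - 5*d/4) + 5 = 2 - 5*d/4)
(sqrt(4 + 5) + 1)**2*(s(0) + h(6)) = (sqrt(4 + 5) + 1)**2*(-3 + (2 - 5/4*6)) = (sqrt(9) + 1)**2*(-3 + (2 - 15/2)) = (3 + 1)**2*(-3 - 11/2) = 4**2*(-17/2) = 16*(-17/2) = -136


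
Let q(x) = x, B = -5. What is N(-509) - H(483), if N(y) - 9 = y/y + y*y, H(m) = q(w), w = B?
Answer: 259096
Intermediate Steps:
w = -5
H(m) = -5
N(y) = 10 + y² (N(y) = 9 + (y/y + y*y) = 9 + (1 + y²) = 10 + y²)
N(-509) - H(483) = (10 + (-509)²) - 1*(-5) = (10 + 259081) + 5 = 259091 + 5 = 259096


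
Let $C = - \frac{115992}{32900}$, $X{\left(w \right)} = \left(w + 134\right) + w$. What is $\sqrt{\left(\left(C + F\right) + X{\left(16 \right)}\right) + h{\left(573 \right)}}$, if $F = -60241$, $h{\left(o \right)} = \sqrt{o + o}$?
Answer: $\frac{\sqrt{-162573992217 + 2706025 \sqrt{1146}}}{1645} \approx 245.04 i$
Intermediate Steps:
$h{\left(o \right)} = \sqrt{2} \sqrt{o}$ ($h{\left(o \right)} = \sqrt{2 o} = \sqrt{2} \sqrt{o}$)
$X{\left(w \right)} = 134 + 2 w$ ($X{\left(w \right)} = \left(134 + w\right) + w = 134 + 2 w$)
$C = - \frac{28998}{8225}$ ($C = \left(-115992\right) \frac{1}{32900} = - \frac{28998}{8225} \approx -3.5256$)
$\sqrt{\left(\left(C + F\right) + X{\left(16 \right)}\right) + h{\left(573 \right)}} = \sqrt{\left(\left(- \frac{28998}{8225} - 60241\right) + \left(134 + 2 \cdot 16\right)\right) + \sqrt{2} \sqrt{573}} = \sqrt{\left(- \frac{495511223}{8225} + \left(134 + 32\right)\right) + \sqrt{1146}} = \sqrt{\left(- \frac{495511223}{8225} + 166\right) + \sqrt{1146}} = \sqrt{- \frac{494145873}{8225} + \sqrt{1146}}$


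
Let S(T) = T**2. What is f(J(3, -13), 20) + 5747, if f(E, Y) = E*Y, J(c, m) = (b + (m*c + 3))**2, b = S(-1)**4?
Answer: 30247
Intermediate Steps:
b = 1 (b = ((-1)**2)**4 = 1**4 = 1)
J(c, m) = (4 + c*m)**2 (J(c, m) = (1 + (m*c + 3))**2 = (1 + (c*m + 3))**2 = (1 + (3 + c*m))**2 = (4 + c*m)**2)
f(J(3, -13), 20) + 5747 = (4 + 3*(-13))**2*20 + 5747 = (4 - 39)**2*20 + 5747 = (-35)**2*20 + 5747 = 1225*20 + 5747 = 24500 + 5747 = 30247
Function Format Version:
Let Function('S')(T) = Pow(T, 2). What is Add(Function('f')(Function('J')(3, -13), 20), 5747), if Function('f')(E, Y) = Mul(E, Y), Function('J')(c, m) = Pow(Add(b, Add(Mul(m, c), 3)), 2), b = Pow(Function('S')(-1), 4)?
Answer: 30247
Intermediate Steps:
b = 1 (b = Pow(Pow(-1, 2), 4) = Pow(1, 4) = 1)
Function('J')(c, m) = Pow(Add(4, Mul(c, m)), 2) (Function('J')(c, m) = Pow(Add(1, Add(Mul(m, c), 3)), 2) = Pow(Add(1, Add(Mul(c, m), 3)), 2) = Pow(Add(1, Add(3, Mul(c, m))), 2) = Pow(Add(4, Mul(c, m)), 2))
Add(Function('f')(Function('J')(3, -13), 20), 5747) = Add(Mul(Pow(Add(4, Mul(3, -13)), 2), 20), 5747) = Add(Mul(Pow(Add(4, -39), 2), 20), 5747) = Add(Mul(Pow(-35, 2), 20), 5747) = Add(Mul(1225, 20), 5747) = Add(24500, 5747) = 30247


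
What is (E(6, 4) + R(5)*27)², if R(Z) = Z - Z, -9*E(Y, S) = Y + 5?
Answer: 121/81 ≈ 1.4938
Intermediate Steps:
E(Y, S) = -5/9 - Y/9 (E(Y, S) = -(Y + 5)/9 = -(5 + Y)/9 = -5/9 - Y/9)
R(Z) = 0
(E(6, 4) + R(5)*27)² = ((-5/9 - ⅑*6) + 0*27)² = ((-5/9 - ⅔) + 0)² = (-11/9 + 0)² = (-11/9)² = 121/81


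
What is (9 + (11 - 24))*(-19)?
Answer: 76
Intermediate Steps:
(9 + (11 - 24))*(-19) = (9 - 13)*(-19) = -4*(-19) = 76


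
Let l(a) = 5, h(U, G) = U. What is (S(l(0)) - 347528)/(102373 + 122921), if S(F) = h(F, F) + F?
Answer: -173759/112647 ≈ -1.5425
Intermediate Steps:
S(F) = 2*F (S(F) = F + F = 2*F)
(S(l(0)) - 347528)/(102373 + 122921) = (2*5 - 347528)/(102373 + 122921) = (10 - 347528)/225294 = -347518*1/225294 = -173759/112647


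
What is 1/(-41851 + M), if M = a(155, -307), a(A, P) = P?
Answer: -1/42158 ≈ -2.3720e-5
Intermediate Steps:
M = -307
1/(-41851 + M) = 1/(-41851 - 307) = 1/(-42158) = -1/42158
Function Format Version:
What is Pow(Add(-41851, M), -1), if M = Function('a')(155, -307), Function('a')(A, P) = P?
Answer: Rational(-1, 42158) ≈ -2.3720e-5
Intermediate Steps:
M = -307
Pow(Add(-41851, M), -1) = Pow(Add(-41851, -307), -1) = Pow(-42158, -1) = Rational(-1, 42158)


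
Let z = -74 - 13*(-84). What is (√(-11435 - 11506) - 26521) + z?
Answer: -25503 + 3*I*√2549 ≈ -25503.0 + 151.46*I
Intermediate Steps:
z = 1018 (z = -74 + 1092 = 1018)
(√(-11435 - 11506) - 26521) + z = (√(-11435 - 11506) - 26521) + 1018 = (√(-22941) - 26521) + 1018 = (3*I*√2549 - 26521) + 1018 = (-26521 + 3*I*√2549) + 1018 = -25503 + 3*I*√2549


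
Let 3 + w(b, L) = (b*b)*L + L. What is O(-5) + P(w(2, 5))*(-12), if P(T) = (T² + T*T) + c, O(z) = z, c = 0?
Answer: -11621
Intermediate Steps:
w(b, L) = -3 + L + L*b² (w(b, L) = -3 + ((b*b)*L + L) = -3 + (b²*L + L) = -3 + (L*b² + L) = -3 + (L + L*b²) = -3 + L + L*b²)
P(T) = 2*T² (P(T) = (T² + T*T) + 0 = (T² + T²) + 0 = 2*T² + 0 = 2*T²)
O(-5) + P(w(2, 5))*(-12) = -5 + (2*(-3 + 5 + 5*2²)²)*(-12) = -5 + (2*(-3 + 5 + 5*4)²)*(-12) = -5 + (2*(-3 + 5 + 20)²)*(-12) = -5 + (2*22²)*(-12) = -5 + (2*484)*(-12) = -5 + 968*(-12) = -5 - 11616 = -11621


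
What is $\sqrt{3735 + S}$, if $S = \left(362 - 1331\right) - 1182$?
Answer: $12 \sqrt{11} \approx 39.799$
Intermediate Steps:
$S = -2151$ ($S = -969 - 1182 = -2151$)
$\sqrt{3735 + S} = \sqrt{3735 - 2151} = \sqrt{1584} = 12 \sqrt{11}$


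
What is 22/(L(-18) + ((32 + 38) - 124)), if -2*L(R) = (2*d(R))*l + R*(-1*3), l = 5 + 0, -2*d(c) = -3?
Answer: -44/177 ≈ -0.24859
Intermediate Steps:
d(c) = 3/2 (d(c) = -½*(-3) = 3/2)
l = 5
L(R) = -15/2 + 3*R/2 (L(R) = -((2*(3/2))*5 + R*(-1*3))/2 = -(3*5 + R*(-3))/2 = -(15 - 3*R)/2 = -15/2 + 3*R/2)
22/(L(-18) + ((32 + 38) - 124)) = 22/((-15/2 + (3/2)*(-18)) + ((32 + 38) - 124)) = 22/((-15/2 - 27) + (70 - 124)) = 22/(-69/2 - 54) = 22/(-177/2) = -2/177*22 = -44/177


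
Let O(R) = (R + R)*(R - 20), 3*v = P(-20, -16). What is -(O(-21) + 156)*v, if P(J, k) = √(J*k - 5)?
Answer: -1878*√35 ≈ -11110.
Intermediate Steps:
P(J, k) = √(-5 + J*k)
v = √35 (v = √(-5 - 20*(-16))/3 = √(-5 + 320)/3 = √315/3 = (3*√35)/3 = √35 ≈ 5.9161)
O(R) = 2*R*(-20 + R) (O(R) = (2*R)*(-20 + R) = 2*R*(-20 + R))
-(O(-21) + 156)*v = -(2*(-21)*(-20 - 21) + 156)*√35 = -(2*(-21)*(-41) + 156)*√35 = -(1722 + 156)*√35 = -1878*√35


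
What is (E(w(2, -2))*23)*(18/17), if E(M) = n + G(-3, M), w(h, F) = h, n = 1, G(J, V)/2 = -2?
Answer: -1242/17 ≈ -73.059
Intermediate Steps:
G(J, V) = -4 (G(J, V) = 2*(-2) = -4)
E(M) = -3 (E(M) = 1 - 4 = -3)
(E(w(2, -2))*23)*(18/17) = (-3*23)*(18/17) = -1242/17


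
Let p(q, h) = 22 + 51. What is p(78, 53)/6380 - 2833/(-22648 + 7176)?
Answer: 4800999/24677840 ≈ 0.19455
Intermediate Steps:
p(q, h) = 73
p(78, 53)/6380 - 2833/(-22648 + 7176) = 73/6380 - 2833/(-22648 + 7176) = 73*(1/6380) - 2833/(-15472) = 73/6380 - 2833*(-1/15472) = 73/6380 + 2833/15472 = 4800999/24677840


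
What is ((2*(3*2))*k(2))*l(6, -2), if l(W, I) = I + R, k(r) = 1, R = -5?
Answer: -84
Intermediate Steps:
l(W, I) = -5 + I (l(W, I) = I - 5 = -5 + I)
((2*(3*2))*k(2))*l(6, -2) = ((2*(3*2))*1)*(-5 - 2) = ((2*6)*1)*(-7) = (12*1)*(-7) = 12*(-7) = -84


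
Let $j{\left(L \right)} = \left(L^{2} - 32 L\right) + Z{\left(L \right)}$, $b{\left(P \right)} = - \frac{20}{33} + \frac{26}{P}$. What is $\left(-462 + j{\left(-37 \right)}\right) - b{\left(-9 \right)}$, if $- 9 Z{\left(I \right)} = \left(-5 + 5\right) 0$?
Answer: $\frac{207355}{99} \approx 2094.5$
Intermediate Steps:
$Z{\left(I \right)} = 0$ ($Z{\left(I \right)} = - \frac{\left(-5 + 5\right) 0}{9} = - \frac{0 \cdot 0}{9} = \left(- \frac{1}{9}\right) 0 = 0$)
$b{\left(P \right)} = - \frac{20}{33} + \frac{26}{P}$ ($b{\left(P \right)} = \left(-20\right) \frac{1}{33} + \frac{26}{P} = - \frac{20}{33} + \frac{26}{P}$)
$j{\left(L \right)} = L^{2} - 32 L$ ($j{\left(L \right)} = \left(L^{2} - 32 L\right) + 0 = L^{2} - 32 L$)
$\left(-462 + j{\left(-37 \right)}\right) - b{\left(-9 \right)} = \left(-462 - 37 \left(-32 - 37\right)\right) - \left(- \frac{20}{33} + \frac{26}{-9}\right) = \left(-462 - -2553\right) - \left(- \frac{20}{33} + 26 \left(- \frac{1}{9}\right)\right) = \left(-462 + 2553\right) - \left(- \frac{20}{33} - \frac{26}{9}\right) = 2091 - - \frac{346}{99} = 2091 + \frac{346}{99} = \frac{207355}{99}$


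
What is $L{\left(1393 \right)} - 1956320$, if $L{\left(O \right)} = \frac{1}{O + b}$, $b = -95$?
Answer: $- \frac{2539303359}{1298} \approx -1.9563 \cdot 10^{6}$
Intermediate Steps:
$L{\left(O \right)} = \frac{1}{-95 + O}$ ($L{\left(O \right)} = \frac{1}{O - 95} = \frac{1}{-95 + O}$)
$L{\left(1393 \right)} - 1956320 = \frac{1}{-95 + 1393} - 1956320 = \frac{1}{1298} - 1956320 = - \frac{2539303359}{1298}$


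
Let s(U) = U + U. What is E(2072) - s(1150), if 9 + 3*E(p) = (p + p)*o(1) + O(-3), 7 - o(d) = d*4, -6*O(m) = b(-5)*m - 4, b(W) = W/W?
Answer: 33145/18 ≈ 1841.4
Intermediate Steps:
s(U) = 2*U
b(W) = 1
O(m) = ⅔ - m/6 (O(m) = -(1*m - 4)/6 = -(m - 4)/6 = -(-4 + m)/6 = ⅔ - m/6)
o(d) = 7 - 4*d (o(d) = 7 - d*4 = 7 - 4*d)
E(p) = -47/18 + 2*p (E(p) = -3 + ((p + p)*(7 - 4*1) + (⅔ - ⅙*(-3)))/3 = -3 + ((2*p)*(7 - 4) + (⅔ + ½))/3 = -3 + ((2*p)*3 + 7/6)/3 = -3 + (6*p + 7/6)/3 = -3 + (7/6 + 6*p)/3 = -3 + (7/18 + 2*p) = -47/18 + 2*p)
E(2072) - s(1150) = (-47/18 + 2*2072) - 2*1150 = (-47/18 + 4144) - 1*2300 = 74545/18 - 2300 = 33145/18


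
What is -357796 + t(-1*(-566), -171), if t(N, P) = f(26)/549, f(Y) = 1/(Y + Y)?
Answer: -10214360207/28548 ≈ -3.5780e+5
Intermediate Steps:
f(Y) = 1/(2*Y)
t(N, P) = 1/28548 (t(N, P) = ((½)/26)/549 = ((½)*(1/26))*(1/549) = (1/52)*(1/549) = 1/28548)
-357796 + t(-1*(-566), -171) = -357796 + 1/28548 = -10214360207/28548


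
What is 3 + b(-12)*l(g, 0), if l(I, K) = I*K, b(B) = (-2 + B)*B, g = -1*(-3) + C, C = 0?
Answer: 3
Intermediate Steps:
g = 3 (g = -1*(-3) + 0 = 3 + 0 = 3)
b(B) = B*(-2 + B)
3 + b(-12)*l(g, 0) = 3 + (-12*(-2 - 12))*(3*0) = 3 - 12*(-14)*0 = 3 + 168*0 = 3 + 0 = 3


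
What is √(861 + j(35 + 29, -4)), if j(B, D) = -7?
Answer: √854 ≈ 29.223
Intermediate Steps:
√(861 + j(35 + 29, -4)) = √(861 - 7) = √854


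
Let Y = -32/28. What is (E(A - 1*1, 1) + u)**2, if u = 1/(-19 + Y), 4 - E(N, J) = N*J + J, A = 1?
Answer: 173056/19881 ≈ 8.7046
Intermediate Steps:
Y = -8/7 (Y = -32*1/28 = -8/7 ≈ -1.1429)
E(N, J) = 4 - J - J*N (E(N, J) = 4 - (N*J + J) = 4 - (J*N + J) = 4 - (J + J*N) = 4 + (-J - J*N) = 4 - J - J*N)
u = -7/141 (u = 1/(-19 - 8/7) = 1/(-141/7) = -7/141 ≈ -0.049645)
(E(A - 1*1, 1) + u)**2 = ((4 - 1*1 - 1*1*(1 - 1*1)) - 7/141)**2 = ((4 - 1 - 1*1*(1 - 1)) - 7/141)**2 = ((4 - 1 - 1*1*0) - 7/141)**2 = ((4 - 1 + 0) - 7/141)**2 = (3 - 7/141)**2 = (416/141)**2 = 173056/19881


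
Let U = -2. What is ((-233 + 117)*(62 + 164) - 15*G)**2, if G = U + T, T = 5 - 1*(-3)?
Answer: 692005636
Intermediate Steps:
T = 8 (T = 5 + 3 = 8)
G = 6 (G = -2 + 8 = 6)
((-233 + 117)*(62 + 164) - 15*G)**2 = ((-233 + 117)*(62 + 164) - 15*6)**2 = (-116*226 - 90)**2 = (-26216 - 90)**2 = (-26306)**2 = 692005636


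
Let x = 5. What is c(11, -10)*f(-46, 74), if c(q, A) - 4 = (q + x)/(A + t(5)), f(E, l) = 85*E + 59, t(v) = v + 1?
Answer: 0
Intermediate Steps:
t(v) = 1 + v
f(E, l) = 59 + 85*E
c(q, A) = 4 + (5 + q)/(6 + A) (c(q, A) = 4 + (q + 5)/(A + (1 + 5)) = 4 + (5 + q)/(A + 6) = 4 + (5 + q)/(6 + A))
c(11, -10)*f(-46, 74) = ((29 + 11 + 4*(-10))/(6 - 10))*(59 + 85*(-46)) = ((29 + 11 - 40)/(-4))*(59 - 3910) = -1/4*0*(-3851) = 0*(-3851) = 0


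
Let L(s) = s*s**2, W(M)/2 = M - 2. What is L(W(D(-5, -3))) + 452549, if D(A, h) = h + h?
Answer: 448453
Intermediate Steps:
D(A, h) = 2*h
W(M) = -4 + 2*M (W(M) = 2*(M - 2) = 2*(-2 + M) = -4 + 2*M)
L(s) = s**3
L(W(D(-5, -3))) + 452549 = (-4 + 2*(2*(-3)))**3 + 452549 = (-4 + 2*(-6))**3 + 452549 = (-4 - 12)**3 + 452549 = (-16)**3 + 452549 = -4096 + 452549 = 448453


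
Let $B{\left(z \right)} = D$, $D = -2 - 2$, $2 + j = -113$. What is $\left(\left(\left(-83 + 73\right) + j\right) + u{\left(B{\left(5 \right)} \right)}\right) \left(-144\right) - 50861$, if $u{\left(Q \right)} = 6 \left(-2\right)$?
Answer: $-31133$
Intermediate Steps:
$j = -115$ ($j = -2 - 113 = -115$)
$D = -4$
$B{\left(z \right)} = -4$
$u{\left(Q \right)} = -12$
$\left(\left(\left(-83 + 73\right) + j\right) + u{\left(B{\left(5 \right)} \right)}\right) \left(-144\right) - 50861 = \left(\left(\left(-83 + 73\right) - 115\right) - 12\right) \left(-144\right) - 50861 = \left(\left(-10 - 115\right) - 12\right) \left(-144\right) - 50861 = \left(-125 - 12\right) \left(-144\right) - 50861 = \left(-137\right) \left(-144\right) - 50861 = 19728 - 50861 = -31133$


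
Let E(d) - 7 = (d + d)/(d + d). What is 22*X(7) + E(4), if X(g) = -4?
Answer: -80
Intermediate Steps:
E(d) = 8 (E(d) = 7 + (d + d)/(d + d) = 7 + (2*d)/((2*d)) = 7 + (2*d)*(1/(2*d)) = 7 + 1 = 8)
22*X(7) + E(4) = 22*(-4) + 8 = -88 + 8 = -80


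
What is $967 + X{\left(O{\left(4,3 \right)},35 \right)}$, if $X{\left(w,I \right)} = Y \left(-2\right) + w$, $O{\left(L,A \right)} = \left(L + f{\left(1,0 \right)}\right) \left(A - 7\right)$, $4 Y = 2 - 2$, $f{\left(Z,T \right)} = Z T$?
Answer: $951$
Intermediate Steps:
$f{\left(Z,T \right)} = T Z$
$Y = 0$ ($Y = \frac{2 - 2}{4} = \frac{1}{4} \cdot 0 = 0$)
$O{\left(L,A \right)} = L \left(-7 + A\right)$ ($O{\left(L,A \right)} = \left(L + 0 \cdot 1\right) \left(A - 7\right) = \left(L + 0\right) \left(-7 + A\right) = L \left(-7 + A\right)$)
$X{\left(w,I \right)} = w$ ($X{\left(w,I \right)} = 0 \left(-2\right) + w = 0 + w = w$)
$967 + X{\left(O{\left(4,3 \right)},35 \right)} = 967 + 4 \left(-7 + 3\right) = 967 + 4 \left(-4\right) = 967 - 16 = 951$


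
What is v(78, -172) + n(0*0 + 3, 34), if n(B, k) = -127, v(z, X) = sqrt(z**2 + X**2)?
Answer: -127 + 2*sqrt(8917) ≈ 61.860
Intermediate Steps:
v(z, X) = sqrt(X**2 + z**2)
v(78, -172) + n(0*0 + 3, 34) = sqrt((-172)**2 + 78**2) - 127 = sqrt(29584 + 6084) - 127 = sqrt(35668) - 127 = 2*sqrt(8917) - 127 = -127 + 2*sqrt(8917)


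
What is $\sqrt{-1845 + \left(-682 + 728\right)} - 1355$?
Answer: $-1355 + i \sqrt{1799} \approx -1355.0 + 42.415 i$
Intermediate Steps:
$\sqrt{-1845 + \left(-682 + 728\right)} - 1355 = \sqrt{-1845 + 46} - 1355 = \sqrt{-1799} - 1355 = i \sqrt{1799} - 1355 = -1355 + i \sqrt{1799}$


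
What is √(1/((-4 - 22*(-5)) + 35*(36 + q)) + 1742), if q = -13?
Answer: 7*√29504557/911 ≈ 41.737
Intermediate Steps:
√(1/((-4 - 22*(-5)) + 35*(36 + q)) + 1742) = √(1/((-4 - 22*(-5)) + 35*(36 - 13)) + 1742) = √(1/((-4 + 110) + 35*23) + 1742) = √(1/(106 + 805) + 1742) = √(1/911 + 1742) = √(1586963/911) = 7*√29504557/911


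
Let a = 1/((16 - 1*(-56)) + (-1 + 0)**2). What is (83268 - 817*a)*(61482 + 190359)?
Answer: 1530625882227/73 ≈ 2.0967e+10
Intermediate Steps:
a = 1/73 (a = 1/((16 + 56) + (-1)**2) = 1/(72 + 1) = 1/73 ≈ 0.013699)
(83268 - 817*a)*(61482 + 190359) = (83268 - 817*1/73)*(61482 + 190359) = (83268 - 817/73)*251841 = (6077747/73)*251841 = 1530625882227/73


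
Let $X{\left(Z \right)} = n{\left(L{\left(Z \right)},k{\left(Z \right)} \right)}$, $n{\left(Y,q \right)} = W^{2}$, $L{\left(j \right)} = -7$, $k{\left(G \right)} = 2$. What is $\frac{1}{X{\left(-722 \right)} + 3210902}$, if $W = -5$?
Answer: $\frac{1}{3210927} \approx 3.1144 \cdot 10^{-7}$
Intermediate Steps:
$n{\left(Y,q \right)} = 25$ ($n{\left(Y,q \right)} = \left(-5\right)^{2} = 25$)
$X{\left(Z \right)} = 25$
$\frac{1}{X{\left(-722 \right)} + 3210902} = \frac{1}{25 + 3210902} = \frac{1}{3210927}$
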